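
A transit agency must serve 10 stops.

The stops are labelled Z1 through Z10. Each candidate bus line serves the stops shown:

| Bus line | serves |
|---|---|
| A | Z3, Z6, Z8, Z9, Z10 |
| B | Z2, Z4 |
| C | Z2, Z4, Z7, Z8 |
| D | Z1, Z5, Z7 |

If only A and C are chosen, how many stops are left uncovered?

Union of A, C = {Z2, Z3, Z4, Z6, Z7, Z8, Z9, Z10}.
Not covered: Z1, Z5 — 2 stops.

2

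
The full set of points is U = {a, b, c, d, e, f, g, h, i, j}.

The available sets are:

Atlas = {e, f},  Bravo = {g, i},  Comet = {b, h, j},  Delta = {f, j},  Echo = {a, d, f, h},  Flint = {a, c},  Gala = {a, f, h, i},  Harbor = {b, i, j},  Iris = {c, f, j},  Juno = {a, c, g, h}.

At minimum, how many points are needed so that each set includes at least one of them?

The 4 points {a, b, f, i} hit every set.
The sets Atlas, Bravo, Comet, Flint are pairwise disjoint, so any hitting set needs a separate point for each — at least 4. Hence 4 is optimal.

4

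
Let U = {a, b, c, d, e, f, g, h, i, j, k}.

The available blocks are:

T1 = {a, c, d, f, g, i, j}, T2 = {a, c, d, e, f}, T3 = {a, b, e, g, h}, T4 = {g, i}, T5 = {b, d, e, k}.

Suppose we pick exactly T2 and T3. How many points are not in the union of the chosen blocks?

Union of T2, T3 = {a, b, c, d, e, f, g, h}.
Not covered: i, j, k — 3 points.

3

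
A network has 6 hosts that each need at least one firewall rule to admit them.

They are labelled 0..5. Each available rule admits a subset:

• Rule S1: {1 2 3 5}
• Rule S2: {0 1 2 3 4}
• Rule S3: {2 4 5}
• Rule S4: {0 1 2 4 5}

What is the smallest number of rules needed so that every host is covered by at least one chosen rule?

S1 and S4 together: S1 ∪ S4 = {0, 1, 2, 3, 4, 5} — every host is covered.
No single rule has all 6 hosts (the largest, S2, has 5), so 2 is optimal.

2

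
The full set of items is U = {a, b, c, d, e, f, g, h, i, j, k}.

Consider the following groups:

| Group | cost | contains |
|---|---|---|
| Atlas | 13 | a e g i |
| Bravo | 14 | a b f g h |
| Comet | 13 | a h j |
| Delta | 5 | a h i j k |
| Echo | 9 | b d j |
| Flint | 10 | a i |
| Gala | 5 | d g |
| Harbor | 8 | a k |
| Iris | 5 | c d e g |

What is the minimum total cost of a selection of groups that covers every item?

24

Bravo, Delta, Iris together cover every item (Bravo ∪ Delta ∪ Iris = {a, b, c, d, e, f, g, h, i, j, k}); total cost 14 + 5 + 5 = 24.
No covering selection has total cost below 24.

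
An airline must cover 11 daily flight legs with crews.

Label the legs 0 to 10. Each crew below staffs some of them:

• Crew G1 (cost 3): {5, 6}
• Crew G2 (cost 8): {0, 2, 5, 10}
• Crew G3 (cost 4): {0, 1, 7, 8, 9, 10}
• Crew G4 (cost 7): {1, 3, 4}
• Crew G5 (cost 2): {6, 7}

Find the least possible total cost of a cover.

21

G2, G3, G4, G5 together cover every leg (G2 ∪ G3 ∪ G4 ∪ G5 = {0, 1, 2, 3, 4, 5, 6, 7, 8, 9, 10}); total cost 8 + 4 + 7 + 2 = 21.
The greedy pick G3, G1, G4, G2 costs 22; no covering selection beats 21.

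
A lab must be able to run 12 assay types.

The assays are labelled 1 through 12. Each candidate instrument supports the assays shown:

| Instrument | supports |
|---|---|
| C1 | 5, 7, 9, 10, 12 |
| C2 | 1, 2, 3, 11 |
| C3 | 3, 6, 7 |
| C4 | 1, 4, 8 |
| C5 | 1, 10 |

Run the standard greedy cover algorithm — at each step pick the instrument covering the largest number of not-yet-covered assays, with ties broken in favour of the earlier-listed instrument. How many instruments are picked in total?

4

Greedy: pick C1 (covers 5 new) → pick C2 (covers 4 new) → pick C4 (covers 2 new) → pick C3 (covers 1 new). Total picks: 4.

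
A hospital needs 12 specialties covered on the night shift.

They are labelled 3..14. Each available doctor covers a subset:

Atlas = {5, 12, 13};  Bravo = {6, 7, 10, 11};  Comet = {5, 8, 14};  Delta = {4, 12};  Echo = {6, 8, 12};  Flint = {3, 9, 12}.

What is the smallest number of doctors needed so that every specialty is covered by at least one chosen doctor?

5

Take {Atlas, Bravo, Comet, Delta, Flint}. Their union is {3, 4, 5, 6, 7, 8, 9, 10, 11, 12, 13, 14}, which is all 12 specialties.
No 4 of the 6 doctors cover everything (all 15 combinations miss at least one specialty), so 5 is optimal.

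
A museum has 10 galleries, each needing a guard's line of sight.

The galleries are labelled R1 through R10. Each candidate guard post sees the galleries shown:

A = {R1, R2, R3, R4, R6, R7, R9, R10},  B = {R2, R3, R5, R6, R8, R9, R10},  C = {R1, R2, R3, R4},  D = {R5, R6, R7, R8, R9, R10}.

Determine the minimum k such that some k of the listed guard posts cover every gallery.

Take {A, D}. Their union is {R1, R2, R3, R4, R5, R6, R7, R8, R9, R10}, which is all 10 galleries.
No single guard post has all 10 galleries (the largest, A, has 8), so 2 is optimal.

2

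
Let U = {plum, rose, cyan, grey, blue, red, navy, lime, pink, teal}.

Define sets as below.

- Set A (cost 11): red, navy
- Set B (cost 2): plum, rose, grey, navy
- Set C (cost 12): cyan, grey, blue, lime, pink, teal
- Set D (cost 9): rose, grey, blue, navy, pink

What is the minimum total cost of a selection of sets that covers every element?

25

A, B, C together cover every element (A ∪ B ∪ C = {plum, rose, cyan, grey, blue, red, navy, lime, pink, teal}); total cost 11 + 2 + 12 = 25.
No covering selection has total cost below 25.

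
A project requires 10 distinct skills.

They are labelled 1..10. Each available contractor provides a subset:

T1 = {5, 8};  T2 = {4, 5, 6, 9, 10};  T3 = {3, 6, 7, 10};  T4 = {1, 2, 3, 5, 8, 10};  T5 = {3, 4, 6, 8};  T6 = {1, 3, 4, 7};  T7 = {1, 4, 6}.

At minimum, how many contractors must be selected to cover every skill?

T2 and T4 and T6 together: T2 ∪ T4 ∪ T6 = {1, 2, 3, 4, 5, 6, 7, 8, 9, 10} — every skill is covered.
Only T4 contains 2, so T4 is forced; the remaining 4 skills need at least 2 more contractors (each remaining contractor adds at most 3) — so at least 3 contractors are needed, and 3 is optimal.

3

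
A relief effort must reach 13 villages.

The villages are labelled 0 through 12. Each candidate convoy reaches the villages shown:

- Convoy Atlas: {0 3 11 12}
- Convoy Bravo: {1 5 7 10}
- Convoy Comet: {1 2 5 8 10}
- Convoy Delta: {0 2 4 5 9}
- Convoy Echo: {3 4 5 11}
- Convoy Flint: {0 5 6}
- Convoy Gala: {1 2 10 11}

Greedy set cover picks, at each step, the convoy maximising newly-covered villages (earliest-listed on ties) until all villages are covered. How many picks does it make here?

Greedy: pick Comet (covers 5 new) → pick Atlas (covers 4 new) → pick Delta (covers 2 new) → pick Bravo (covers 1 new) → pick Flint (covers 1 new). Total picks: 5.

5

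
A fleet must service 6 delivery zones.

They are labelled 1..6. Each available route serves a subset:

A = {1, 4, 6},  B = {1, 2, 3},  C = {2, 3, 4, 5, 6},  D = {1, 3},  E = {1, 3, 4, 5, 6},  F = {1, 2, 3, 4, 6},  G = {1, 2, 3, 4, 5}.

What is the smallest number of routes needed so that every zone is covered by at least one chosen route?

Take {B, C}. Their union is {1, 2, 3, 4, 5, 6}, which is all 6 zones.
No single route has all 6 zones (the largest, C, has 5), so 2 is optimal.

2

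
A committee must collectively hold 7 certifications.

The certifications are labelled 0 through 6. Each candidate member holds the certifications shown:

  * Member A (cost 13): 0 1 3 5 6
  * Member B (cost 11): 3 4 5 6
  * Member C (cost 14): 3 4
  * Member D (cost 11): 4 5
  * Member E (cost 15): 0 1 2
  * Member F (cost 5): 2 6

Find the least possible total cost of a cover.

26

B, E together cover every certification (B ∪ E = {0, 1, 2, 3, 4, 5, 6}); total cost 11 + 15 = 26.
The greedy pick F, A, B costs 29; no covering selection beats 26.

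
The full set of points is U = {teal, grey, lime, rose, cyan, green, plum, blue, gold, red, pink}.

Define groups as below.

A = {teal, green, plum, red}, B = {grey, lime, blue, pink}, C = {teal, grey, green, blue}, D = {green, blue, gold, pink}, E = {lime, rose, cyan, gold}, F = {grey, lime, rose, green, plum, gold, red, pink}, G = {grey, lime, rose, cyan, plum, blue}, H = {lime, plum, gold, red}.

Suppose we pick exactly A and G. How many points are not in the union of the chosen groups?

Union of A, G = {teal, grey, lime, rose, cyan, green, plum, blue, red}.
Not covered: gold, pink — 2 points.

2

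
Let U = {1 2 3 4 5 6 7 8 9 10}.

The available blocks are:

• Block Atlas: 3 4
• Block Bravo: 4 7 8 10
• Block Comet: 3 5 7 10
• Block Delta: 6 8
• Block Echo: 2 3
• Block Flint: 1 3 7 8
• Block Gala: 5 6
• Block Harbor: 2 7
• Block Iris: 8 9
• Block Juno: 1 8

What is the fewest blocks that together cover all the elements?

5

Take {Bravo, Echo, Flint, Gala, Iris}. Their union is {1, 2, 3, 4, 5, 6, 7, 8, 9, 10}, which is all 10 elements.
No 4 of the 10 blocks cover everything (all 210 combinations miss at least one element), so 5 is optimal.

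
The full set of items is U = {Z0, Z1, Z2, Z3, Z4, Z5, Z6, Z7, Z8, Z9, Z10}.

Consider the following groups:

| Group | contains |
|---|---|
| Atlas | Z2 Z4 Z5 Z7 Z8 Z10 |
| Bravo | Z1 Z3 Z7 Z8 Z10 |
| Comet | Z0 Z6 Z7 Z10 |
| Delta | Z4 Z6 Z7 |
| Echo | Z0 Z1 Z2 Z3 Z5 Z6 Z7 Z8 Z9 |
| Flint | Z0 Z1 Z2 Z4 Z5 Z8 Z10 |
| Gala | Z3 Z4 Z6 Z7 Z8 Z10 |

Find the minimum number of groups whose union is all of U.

2

Take {Atlas, Echo}. Their union is {Z0, Z1, Z2, Z3, Z4, Z5, Z6, Z7, Z8, Z9, Z10}, which is all 11 items.
No single group has all 11 items (the largest, Echo, has 9), so 2 is optimal.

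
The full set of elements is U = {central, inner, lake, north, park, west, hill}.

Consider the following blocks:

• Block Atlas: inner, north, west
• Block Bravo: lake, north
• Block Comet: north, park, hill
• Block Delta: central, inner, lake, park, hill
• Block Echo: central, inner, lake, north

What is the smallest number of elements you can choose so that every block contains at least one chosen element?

2

H = {inner, north} meets every block (each contains at least one member of H), and |H| = 2.
No single element lies in every block, so at least 2 are needed and 2 is optimal.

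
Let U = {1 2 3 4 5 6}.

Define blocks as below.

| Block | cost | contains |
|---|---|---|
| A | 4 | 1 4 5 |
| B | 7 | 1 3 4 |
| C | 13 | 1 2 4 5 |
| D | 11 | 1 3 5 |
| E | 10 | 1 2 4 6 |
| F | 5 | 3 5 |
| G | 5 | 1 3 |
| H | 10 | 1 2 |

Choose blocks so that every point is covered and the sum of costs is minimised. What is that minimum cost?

15

E, F together cover every point (E ∪ F = {1, 2, 3, 4, 5, 6}); total cost 10 + 5 = 15.
The greedy pick A, E, F costs 19; no covering selection beats 15.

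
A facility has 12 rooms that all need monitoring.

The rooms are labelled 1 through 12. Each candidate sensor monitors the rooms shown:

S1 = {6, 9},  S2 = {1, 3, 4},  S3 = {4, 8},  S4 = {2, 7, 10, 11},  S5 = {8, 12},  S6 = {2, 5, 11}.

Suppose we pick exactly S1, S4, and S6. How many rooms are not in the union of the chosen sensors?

Union of S1, S4, S6 = {2, 5, 6, 7, 9, 10, 11}.
Not covered: 1, 3, 4, 8, 12 — 5 rooms.

5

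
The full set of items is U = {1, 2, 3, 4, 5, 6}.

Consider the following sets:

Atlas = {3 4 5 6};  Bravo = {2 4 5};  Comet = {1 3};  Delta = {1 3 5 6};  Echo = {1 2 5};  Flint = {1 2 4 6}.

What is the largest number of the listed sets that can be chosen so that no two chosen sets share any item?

Bravo, Comet are pairwise disjoint (Bravo={2,4,5}; Comet={1,3}).
Every remaining set overlaps one of these, and no 3 of the listed sets are pairwise disjoint, so 2 is the maximum.

2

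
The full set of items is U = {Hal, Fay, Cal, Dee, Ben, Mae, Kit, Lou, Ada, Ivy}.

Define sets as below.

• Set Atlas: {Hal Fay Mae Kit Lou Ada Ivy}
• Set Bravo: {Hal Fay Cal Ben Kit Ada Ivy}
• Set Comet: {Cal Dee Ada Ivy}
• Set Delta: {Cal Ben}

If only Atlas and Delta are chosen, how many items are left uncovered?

1

Union of Atlas, Delta = {Hal, Fay, Cal, Ben, Mae, Kit, Lou, Ada, Ivy}.
Not covered: Dee — 1 item.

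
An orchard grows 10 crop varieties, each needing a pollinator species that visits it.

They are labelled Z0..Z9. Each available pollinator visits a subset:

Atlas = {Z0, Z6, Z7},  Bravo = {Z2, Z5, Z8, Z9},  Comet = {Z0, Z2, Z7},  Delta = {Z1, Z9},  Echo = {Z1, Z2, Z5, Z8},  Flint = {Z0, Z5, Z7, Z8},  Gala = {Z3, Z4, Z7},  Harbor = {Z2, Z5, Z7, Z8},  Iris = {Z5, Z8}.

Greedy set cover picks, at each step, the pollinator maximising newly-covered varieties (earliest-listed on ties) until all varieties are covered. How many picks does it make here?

4

Greedy: pick Bravo (covers 4 new) → pick Atlas (covers 3 new) → pick Gala (covers 2 new) → pick Delta (covers 1 new). Total picks: 4.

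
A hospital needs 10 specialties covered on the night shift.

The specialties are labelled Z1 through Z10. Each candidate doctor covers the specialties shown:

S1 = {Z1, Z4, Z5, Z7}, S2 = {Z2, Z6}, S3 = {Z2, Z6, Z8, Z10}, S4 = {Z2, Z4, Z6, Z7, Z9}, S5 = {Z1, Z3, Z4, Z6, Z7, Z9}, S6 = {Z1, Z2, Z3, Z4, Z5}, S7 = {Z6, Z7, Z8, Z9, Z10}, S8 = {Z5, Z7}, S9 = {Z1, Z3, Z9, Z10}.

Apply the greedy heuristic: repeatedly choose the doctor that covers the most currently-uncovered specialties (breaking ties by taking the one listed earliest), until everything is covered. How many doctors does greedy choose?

3

Greedy: pick S5 (covers 6 new) → pick S3 (covers 3 new) → pick S1 (covers 1 new). Total picks: 3.
(The true minimum cover uses only 2 doctors, so greedy is not optimal here.)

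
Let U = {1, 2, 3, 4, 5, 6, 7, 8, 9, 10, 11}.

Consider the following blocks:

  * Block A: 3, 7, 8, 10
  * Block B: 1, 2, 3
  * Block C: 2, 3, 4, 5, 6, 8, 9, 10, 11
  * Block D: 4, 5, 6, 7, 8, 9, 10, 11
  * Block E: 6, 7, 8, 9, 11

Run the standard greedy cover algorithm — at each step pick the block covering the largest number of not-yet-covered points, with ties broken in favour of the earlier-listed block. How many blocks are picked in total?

3

Greedy: pick C (covers 9 new) → pick A (covers 1 new) → pick B (covers 1 new). Total picks: 3.
(The true minimum cover uses only 2 blocks, so greedy is not optimal here.)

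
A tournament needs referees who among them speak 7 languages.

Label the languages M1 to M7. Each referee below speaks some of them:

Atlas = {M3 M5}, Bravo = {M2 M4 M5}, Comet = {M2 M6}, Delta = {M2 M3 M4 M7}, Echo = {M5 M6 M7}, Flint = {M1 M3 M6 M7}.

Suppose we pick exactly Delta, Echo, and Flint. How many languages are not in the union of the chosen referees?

Union of Delta, Echo, Flint = {M1, M2, M3, M4, M5, M6, M7} — that's every language, so 0 are uncovered.

0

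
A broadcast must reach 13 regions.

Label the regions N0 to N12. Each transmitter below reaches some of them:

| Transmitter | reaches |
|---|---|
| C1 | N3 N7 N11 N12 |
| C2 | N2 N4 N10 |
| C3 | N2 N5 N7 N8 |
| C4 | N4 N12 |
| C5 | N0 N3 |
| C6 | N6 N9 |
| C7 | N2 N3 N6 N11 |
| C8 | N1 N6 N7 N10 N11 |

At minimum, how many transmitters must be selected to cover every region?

5

Take {C3, C4, C5, C6, C8}. Their union is {N0, N1, N2, N3, N4, N5, N6, N7, N8, N9, N10, N11, N12}, which is all 13 regions.
No 4 of the 8 transmitters cover everything (all 70 combinations miss at least one region), so 5 is optimal.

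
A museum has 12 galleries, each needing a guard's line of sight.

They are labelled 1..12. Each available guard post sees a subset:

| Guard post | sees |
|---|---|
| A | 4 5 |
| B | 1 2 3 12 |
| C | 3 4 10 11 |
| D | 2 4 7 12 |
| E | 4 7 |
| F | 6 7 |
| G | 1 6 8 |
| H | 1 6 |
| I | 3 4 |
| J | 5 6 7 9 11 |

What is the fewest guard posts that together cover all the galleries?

4

C and D and G and J together: C ∪ D ∪ G ∪ J = {1, 2, 3, 4, 5, 6, 7, 8, 9, 10, 11, 12} — every gallery is covered.
Only G contains 8, so G is forced; the remaining 9 galleries need at least 3 more guard posts (each remaining guard post adds at most 4) — so at least 4 guard posts are needed, and 4 is optimal.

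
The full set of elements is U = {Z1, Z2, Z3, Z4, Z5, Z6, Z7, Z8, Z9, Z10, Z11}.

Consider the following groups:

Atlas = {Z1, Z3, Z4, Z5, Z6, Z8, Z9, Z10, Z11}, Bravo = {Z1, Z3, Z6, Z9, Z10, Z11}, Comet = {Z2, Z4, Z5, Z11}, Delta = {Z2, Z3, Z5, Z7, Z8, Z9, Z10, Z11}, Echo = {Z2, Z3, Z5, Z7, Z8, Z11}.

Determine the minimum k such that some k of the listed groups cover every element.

Take {Atlas, Delta}. Their union is {Z1, Z2, Z3, Z4, Z5, Z6, Z7, Z8, Z9, Z10, Z11}, which is all 11 elements.
No single group has all 11 elements (the largest, Atlas, has 9), so 2 is optimal.

2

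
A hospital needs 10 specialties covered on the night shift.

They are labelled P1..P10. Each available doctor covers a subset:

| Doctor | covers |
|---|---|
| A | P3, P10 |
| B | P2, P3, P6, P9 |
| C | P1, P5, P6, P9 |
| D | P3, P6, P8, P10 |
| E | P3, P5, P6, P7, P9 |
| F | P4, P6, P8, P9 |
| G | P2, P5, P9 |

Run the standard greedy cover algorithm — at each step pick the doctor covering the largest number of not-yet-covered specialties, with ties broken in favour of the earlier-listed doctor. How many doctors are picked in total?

5

Greedy: pick E (covers 5 new) → pick D (covers 2 new) → pick B (covers 1 new) → pick C (covers 1 new) → pick F (covers 1 new). Total picks: 5.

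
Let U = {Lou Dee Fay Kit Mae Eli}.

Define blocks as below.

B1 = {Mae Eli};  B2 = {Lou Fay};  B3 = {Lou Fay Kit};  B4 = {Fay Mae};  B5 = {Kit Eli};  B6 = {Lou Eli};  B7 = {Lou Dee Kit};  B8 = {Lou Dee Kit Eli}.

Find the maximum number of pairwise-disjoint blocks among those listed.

B1, B3 are pairwise disjoint (B1={Mae,Eli}; B3={Lou,Fay,Kit}).
Every remaining block overlaps one of these, and no 3 of the listed blocks are pairwise disjoint, so 2 is the maximum.

2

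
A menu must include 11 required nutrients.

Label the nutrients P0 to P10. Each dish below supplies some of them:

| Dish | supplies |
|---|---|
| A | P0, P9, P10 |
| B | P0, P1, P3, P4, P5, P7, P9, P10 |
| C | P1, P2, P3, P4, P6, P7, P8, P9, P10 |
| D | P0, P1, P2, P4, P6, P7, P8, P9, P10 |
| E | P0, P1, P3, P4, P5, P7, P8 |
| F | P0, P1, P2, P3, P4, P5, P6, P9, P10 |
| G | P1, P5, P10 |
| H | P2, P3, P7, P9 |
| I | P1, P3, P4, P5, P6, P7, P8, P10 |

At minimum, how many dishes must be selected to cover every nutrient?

2

C and F together: C ∪ F = {P0, P1, P2, P3, P4, P5, P6, P7, P8, P9, P10} — every nutrient is covered.
No single dish has all 11 nutrients (the largest, C, has 9), so 2 is optimal.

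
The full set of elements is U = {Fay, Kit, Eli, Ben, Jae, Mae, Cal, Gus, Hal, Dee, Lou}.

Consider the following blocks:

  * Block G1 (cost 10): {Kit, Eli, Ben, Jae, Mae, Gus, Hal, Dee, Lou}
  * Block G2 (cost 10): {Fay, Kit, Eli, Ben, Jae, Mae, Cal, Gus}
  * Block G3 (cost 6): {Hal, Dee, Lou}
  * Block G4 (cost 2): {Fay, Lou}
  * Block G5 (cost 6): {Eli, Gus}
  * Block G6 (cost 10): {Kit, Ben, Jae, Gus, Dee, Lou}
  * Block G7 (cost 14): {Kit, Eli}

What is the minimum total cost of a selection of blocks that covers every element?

G2, G3 together cover every element (G2 ∪ G3 = {Fay, Kit, Eli, Ben, Jae, Mae, Cal, Gus, Hal, Dee, Lou}); total cost 10 + 6 = 16.
The greedy pick G4, G1, G2 costs 22; no covering selection beats 16.

16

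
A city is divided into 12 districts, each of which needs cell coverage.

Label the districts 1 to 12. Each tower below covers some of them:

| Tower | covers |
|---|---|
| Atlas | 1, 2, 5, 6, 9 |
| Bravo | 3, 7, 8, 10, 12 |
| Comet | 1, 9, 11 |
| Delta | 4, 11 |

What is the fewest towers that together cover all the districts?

Atlas and Bravo and Delta together: Atlas ∪ Bravo ∪ Delta = {1, 2, 3, 4, 5, 6, 7, 8, 9, 10, 11, 12} — every district is covered.
Each tower has at most 5 districts, and 2·5 = 10 < 12 — so at least 3 towers are needed, and 3 is optimal.

3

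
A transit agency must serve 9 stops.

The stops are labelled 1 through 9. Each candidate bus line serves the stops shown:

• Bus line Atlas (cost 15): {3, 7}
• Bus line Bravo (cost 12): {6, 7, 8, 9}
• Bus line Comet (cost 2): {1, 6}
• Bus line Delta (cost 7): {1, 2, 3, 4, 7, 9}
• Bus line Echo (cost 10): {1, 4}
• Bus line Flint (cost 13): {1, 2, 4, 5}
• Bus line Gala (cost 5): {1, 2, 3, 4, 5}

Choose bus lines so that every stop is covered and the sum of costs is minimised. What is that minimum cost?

17

Bravo, Gala together cover every stop (Bravo ∪ Gala = {1, 2, 3, 4, 5, 6, 7, 8, 9}); total cost 12 + 5 = 17.
The greedy pick Comet, Gala, Delta, Bravo costs 26; no covering selection beats 17.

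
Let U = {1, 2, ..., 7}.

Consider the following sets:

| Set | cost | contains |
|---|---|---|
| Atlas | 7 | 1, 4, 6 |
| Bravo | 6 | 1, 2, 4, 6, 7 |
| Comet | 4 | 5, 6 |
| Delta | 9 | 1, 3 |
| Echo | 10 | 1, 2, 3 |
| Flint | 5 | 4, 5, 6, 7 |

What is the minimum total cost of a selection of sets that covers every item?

15

Echo, Flint together cover every item (Echo ∪ Flint = {1, 2, 3, 4, 5, 6, 7}); total cost 10 + 5 = 15.
The greedy pick Bravo, Comet, Delta costs 19; no covering selection beats 15.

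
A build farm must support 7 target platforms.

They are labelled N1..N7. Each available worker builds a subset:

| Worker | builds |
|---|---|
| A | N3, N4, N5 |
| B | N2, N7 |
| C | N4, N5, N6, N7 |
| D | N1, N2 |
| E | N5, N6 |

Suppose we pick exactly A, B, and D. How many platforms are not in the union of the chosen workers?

Union of A, B, D = {N1, N2, N3, N4, N5, N7}.
Not covered: N6 — 1 platform.

1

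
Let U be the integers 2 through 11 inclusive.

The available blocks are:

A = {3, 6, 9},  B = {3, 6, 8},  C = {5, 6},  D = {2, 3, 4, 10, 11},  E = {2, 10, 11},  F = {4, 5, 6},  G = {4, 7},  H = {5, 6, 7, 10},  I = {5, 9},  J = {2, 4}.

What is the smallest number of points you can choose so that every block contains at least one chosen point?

4

The 4 points {4, 5, 6, 10} hit every block.
The blocks B, E, G, I are pairwise disjoint, so any hitting set needs a separate point for each — at least 4. Hence 4 is optimal.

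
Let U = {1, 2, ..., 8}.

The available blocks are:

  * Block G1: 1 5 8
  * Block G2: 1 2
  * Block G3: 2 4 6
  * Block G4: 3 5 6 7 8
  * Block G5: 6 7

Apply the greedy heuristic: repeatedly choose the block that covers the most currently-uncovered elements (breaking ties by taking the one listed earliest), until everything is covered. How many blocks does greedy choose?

3

Greedy: pick G4 (covers 5 new) → pick G2 (covers 2 new) → pick G3 (covers 1 new). Total picks: 3.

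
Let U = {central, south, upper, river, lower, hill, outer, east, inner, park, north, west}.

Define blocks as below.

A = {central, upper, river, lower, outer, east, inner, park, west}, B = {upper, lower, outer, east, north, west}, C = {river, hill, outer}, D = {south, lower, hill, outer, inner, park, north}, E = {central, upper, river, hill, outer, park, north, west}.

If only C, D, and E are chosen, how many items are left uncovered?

Union of C, D, E = {central, south, upper, river, lower, hill, outer, inner, park, north, west}.
Not covered: east — 1 item.

1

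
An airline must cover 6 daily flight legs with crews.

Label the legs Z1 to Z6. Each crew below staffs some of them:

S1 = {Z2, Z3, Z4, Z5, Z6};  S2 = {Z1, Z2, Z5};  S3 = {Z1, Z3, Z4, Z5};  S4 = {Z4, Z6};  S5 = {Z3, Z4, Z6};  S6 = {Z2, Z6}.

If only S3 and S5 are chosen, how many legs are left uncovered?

Union of S3, S5 = {Z1, Z3, Z4, Z5, Z6}.
Not covered: Z2 — 1 leg.

1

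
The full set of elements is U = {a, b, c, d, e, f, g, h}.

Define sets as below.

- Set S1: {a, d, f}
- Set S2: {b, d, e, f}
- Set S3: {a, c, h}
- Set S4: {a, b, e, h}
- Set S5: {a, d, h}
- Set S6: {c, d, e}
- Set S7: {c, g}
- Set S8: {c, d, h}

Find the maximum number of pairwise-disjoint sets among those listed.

2

S2, S3 are pairwise disjoint (S2={b,d,e,f}; S3={a,c,h}).
Every remaining set overlaps one of these, and no 3 of the listed sets are pairwise disjoint, so 2 is the maximum.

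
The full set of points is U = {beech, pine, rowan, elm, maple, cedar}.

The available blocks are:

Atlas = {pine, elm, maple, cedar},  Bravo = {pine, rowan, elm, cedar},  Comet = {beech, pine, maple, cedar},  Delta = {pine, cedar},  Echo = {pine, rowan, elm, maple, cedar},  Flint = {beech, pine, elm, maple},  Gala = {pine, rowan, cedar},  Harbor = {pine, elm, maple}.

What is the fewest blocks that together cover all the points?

Flint and Gala together: Flint ∪ Gala = {beech, pine, rowan, elm, maple, cedar} — every point is covered.
No single block has all 6 points (the largest, Echo, has 5), so 2 is optimal.

2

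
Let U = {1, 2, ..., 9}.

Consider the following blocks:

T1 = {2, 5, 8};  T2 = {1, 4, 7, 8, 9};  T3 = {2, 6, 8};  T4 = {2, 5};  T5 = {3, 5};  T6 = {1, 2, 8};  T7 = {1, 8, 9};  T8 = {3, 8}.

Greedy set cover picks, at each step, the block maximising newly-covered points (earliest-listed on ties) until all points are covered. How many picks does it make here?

Greedy: pick T2 (covers 5 new) → pick T1 (covers 2 new) → pick T3 (covers 1 new) → pick T5 (covers 1 new). Total picks: 4.
(The true minimum cover uses only 3 blocks, so greedy is not optimal here.)

4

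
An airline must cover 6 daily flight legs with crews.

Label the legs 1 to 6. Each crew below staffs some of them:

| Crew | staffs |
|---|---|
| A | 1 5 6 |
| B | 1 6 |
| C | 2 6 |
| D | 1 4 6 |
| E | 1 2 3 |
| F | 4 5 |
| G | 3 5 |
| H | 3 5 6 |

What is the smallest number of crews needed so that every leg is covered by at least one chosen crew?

3

Take {C, D, H}. Their union is {1, 2, 3, 4, 5, 6}, which is all 6 legs.
No 2 of the 8 crews cover everything (all 28 combinations miss at least one leg), so 3 is optimal.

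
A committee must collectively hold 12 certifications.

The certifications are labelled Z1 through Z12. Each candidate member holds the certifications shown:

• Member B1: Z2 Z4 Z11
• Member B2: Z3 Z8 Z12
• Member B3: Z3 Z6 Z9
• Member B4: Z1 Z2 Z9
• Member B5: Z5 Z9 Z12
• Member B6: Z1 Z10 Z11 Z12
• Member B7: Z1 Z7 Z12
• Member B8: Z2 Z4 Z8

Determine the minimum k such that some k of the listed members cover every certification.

Take {B3, B5, B6, B7, B8}. Their union is {Z1, Z2, Z3, Z4, Z5, Z6, Z7, Z8, Z9, Z10, Z11, Z12}, which is all 12 certifications.
No 4 of the 8 members cover everything (all 70 combinations miss at least one certification), so 5 is optimal.

5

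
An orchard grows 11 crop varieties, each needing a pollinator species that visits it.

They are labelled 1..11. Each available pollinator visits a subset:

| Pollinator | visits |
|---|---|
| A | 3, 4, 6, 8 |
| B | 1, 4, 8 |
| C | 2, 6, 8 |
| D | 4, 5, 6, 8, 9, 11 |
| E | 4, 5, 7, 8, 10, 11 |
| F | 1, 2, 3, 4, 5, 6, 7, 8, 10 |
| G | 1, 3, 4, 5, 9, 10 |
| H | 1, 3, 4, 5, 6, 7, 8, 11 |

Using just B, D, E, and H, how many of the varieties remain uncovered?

Union of B, D, E, H = {1, 3, 4, 5, 6, 7, 8, 9, 10, 11}.
Not covered: 2 — 1 variety.

1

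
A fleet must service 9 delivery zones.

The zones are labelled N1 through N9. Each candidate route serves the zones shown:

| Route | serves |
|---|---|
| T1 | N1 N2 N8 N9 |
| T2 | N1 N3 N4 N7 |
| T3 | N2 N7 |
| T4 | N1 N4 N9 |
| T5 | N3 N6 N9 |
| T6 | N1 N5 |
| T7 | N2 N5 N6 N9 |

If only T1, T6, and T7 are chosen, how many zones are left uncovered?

Union of T1, T6, T7 = {N1, N2, N5, N6, N8, N9}.
Not covered: N3, N4, N7 — 3 zones.

3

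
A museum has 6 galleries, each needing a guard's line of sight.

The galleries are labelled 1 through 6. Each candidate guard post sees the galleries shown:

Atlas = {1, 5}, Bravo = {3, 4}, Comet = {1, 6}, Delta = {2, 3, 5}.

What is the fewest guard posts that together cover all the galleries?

Bravo and Comet and Delta together: Bravo ∪ Comet ∪ Delta = {1, 2, 3, 4, 5, 6} — every gallery is covered.
Only Delta contains 2, so Delta is forced; the remaining 3 galleries need at least 2 more guard posts (each remaining guard post adds at most 2) — so at least 3 guard posts are needed, and 3 is optimal.

3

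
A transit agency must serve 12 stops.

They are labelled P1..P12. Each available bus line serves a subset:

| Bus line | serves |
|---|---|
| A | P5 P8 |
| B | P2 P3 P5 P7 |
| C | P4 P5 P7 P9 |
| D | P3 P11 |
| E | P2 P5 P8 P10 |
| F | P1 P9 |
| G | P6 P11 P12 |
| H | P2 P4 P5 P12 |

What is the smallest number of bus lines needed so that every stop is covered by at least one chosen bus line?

Take {B, E, F, G, H}. Their union is {P1, P2, P3, P4, P5, P6, P7, P8, P9, P10, P11, P12}, which is all 12 stops.
No 4 of the 8 bus lines cover everything (all 70 combinations miss at least one stop), so 5 is optimal.

5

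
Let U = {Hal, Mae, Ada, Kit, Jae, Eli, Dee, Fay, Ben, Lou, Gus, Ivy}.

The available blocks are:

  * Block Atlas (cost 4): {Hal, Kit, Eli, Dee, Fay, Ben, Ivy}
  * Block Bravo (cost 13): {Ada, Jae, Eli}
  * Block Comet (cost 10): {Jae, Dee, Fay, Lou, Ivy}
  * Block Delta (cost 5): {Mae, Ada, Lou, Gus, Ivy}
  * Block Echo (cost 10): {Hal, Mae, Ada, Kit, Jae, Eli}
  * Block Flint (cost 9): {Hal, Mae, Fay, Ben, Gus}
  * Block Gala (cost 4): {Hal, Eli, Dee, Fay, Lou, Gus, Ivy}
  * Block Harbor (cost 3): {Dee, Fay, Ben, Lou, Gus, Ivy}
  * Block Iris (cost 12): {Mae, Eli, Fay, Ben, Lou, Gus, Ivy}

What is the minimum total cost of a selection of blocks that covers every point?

13

Echo, Harbor together cover every point (Echo ∪ Harbor = {Hal, Mae, Ada, Kit, Jae, Eli, Dee, Fay, Ben, Lou, Gus, Ivy}); total cost 10 + 3 = 13.
The greedy pick Harbor, Atlas, Delta, Comet costs 22; no covering selection beats 13.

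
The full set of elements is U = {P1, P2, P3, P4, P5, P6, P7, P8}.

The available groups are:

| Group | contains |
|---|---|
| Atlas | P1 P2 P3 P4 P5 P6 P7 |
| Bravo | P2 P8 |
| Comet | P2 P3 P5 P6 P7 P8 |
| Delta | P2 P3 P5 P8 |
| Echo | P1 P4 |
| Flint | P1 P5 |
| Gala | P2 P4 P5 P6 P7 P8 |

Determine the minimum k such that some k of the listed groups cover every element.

Take {Atlas, Delta}. Their union is {P1, P2, P3, P4, P5, P6, P7, P8}, which is all 8 elements.
No single group has all 8 elements (the largest, Atlas, has 7), so 2 is optimal.

2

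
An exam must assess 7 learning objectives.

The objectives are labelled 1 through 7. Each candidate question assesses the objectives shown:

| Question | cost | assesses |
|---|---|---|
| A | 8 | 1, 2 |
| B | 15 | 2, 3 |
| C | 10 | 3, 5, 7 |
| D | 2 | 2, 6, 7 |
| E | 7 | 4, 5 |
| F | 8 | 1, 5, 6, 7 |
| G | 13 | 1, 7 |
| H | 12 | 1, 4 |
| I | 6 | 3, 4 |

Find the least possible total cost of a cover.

16

D, F, I together cover every objective (D ∪ F ∪ I = {1, 2, 3, 4, 5, 6, 7}); total cost 2 + 8 + 6 = 16.
No covering selection has total cost below 16.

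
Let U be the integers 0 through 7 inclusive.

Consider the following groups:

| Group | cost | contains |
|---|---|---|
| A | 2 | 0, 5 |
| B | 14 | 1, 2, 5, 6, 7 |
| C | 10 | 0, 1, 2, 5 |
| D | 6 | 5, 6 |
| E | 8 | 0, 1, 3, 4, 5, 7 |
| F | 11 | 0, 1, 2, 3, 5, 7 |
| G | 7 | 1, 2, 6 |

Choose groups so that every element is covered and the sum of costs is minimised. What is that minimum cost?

15

E, G together cover every element (E ∪ G = {0, 1, 2, 3, 4, 5, 6, 7}); total cost 8 + 7 = 15.
The greedy pick A, E, G costs 17; no covering selection beats 15.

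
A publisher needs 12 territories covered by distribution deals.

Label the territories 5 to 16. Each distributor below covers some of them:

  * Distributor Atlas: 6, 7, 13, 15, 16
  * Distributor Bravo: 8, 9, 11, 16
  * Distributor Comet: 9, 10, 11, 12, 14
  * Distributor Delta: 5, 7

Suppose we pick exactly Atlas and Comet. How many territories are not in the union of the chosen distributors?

Union of Atlas, Comet = {6, 7, 9, 10, 11, 12, 13, 14, 15, 16}.
Not covered: 5, 8 — 2 territories.

2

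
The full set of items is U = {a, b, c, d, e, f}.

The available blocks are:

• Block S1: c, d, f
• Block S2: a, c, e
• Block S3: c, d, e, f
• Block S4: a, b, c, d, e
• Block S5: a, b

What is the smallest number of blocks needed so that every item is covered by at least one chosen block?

2

S3 and S5 cover everything between them: the union {a, b, c, d, e, f} is all of U.
No single block has all 6 items (the largest, S4, has 5), so 2 is optimal.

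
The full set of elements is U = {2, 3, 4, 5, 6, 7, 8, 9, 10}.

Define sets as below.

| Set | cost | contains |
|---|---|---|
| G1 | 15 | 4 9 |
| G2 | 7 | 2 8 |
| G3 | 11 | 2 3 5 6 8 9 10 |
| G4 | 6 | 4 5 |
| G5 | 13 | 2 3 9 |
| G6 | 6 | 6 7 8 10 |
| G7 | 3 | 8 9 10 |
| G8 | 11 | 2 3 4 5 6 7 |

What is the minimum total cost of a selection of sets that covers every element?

G7, G8 together cover every element (G7 ∪ G8 = {2, 3, 4, 5, 6, 7, 8, 9, 10}); total cost 3 + 11 = 14.
No covering selection has total cost below 14.

14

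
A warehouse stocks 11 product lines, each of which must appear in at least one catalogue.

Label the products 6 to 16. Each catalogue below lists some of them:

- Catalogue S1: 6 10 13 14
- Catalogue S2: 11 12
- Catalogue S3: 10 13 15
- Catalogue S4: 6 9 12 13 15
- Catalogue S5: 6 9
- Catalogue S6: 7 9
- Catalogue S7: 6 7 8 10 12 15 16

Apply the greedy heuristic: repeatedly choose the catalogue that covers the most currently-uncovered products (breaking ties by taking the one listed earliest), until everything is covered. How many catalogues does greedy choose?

Greedy: pick S7 (covers 7 new) → pick S1 (covers 2 new) → pick S2 (covers 1 new) → pick S4 (covers 1 new). Total picks: 4.

4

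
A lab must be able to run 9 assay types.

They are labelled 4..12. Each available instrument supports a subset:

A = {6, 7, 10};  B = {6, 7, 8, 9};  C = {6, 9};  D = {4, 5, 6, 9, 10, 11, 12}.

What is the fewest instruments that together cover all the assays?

Take {B, D}. Their union is {4, 5, 6, 7, 8, 9, 10, 11, 12}, which is all 9 assays.
No single instrument has all 9 assays (the largest, D, has 7), so 2 is optimal.

2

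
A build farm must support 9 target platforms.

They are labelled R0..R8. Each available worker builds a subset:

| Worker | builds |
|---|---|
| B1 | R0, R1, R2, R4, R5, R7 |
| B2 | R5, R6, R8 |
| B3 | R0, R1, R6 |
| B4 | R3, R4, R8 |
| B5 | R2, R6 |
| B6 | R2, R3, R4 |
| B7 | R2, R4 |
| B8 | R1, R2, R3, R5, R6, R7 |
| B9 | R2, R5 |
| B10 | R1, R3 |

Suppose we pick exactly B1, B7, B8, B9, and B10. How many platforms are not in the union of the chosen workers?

1

Union of B1, B7, B8, B9, B10 = {R0, R1, R2, R3, R4, R5, R6, R7}.
Not covered: R8 — 1 platform.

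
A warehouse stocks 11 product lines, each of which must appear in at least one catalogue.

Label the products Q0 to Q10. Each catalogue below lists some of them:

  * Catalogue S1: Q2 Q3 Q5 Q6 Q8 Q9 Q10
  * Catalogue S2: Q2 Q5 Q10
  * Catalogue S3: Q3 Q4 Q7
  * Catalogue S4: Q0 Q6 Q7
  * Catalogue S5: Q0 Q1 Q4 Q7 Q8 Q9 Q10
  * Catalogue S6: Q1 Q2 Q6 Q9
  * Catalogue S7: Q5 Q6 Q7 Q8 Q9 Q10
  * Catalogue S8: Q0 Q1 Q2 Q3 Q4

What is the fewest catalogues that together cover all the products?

2

S1 and S5 together: S1 ∪ S5 = {Q0, Q1, Q2, Q3, Q4, Q5, Q6, Q7, Q8, Q9, Q10} — every product is covered.
No single catalogue has all 11 products (the largest, S1, has 7), so 2 is optimal.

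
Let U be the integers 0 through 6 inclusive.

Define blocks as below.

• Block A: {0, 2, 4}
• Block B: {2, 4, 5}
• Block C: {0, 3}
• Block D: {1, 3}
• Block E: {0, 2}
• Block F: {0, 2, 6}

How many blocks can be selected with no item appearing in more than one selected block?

2

B, C are pairwise disjoint (B={2,4,5}; C={0,3}).
Every remaining block overlaps one of these, and no 3 of the listed blocks are pairwise disjoint, so 2 is the maximum.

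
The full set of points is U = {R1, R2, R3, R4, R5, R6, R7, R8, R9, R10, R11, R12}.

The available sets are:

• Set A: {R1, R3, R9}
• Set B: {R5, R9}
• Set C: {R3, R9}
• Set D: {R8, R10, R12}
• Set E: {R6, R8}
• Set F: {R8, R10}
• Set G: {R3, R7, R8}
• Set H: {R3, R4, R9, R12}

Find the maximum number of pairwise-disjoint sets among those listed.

A, E are pairwise disjoint (A={R1,R3,R9}; E={R6,R8}).
Every remaining set overlaps one of these, and no 3 of the listed sets are pairwise disjoint, so 2 is the maximum.

2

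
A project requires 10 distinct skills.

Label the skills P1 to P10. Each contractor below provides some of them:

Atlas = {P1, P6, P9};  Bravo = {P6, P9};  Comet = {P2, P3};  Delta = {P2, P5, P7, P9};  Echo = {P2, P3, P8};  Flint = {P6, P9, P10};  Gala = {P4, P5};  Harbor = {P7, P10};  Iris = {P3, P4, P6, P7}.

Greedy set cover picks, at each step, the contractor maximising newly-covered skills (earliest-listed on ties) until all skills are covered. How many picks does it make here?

Greedy: pick Delta (covers 4 new) → pick Iris (covers 3 new) → pick Atlas (covers 1 new) → pick Echo (covers 1 new) → pick Flint (covers 1 new). Total picks: 5.
(The true minimum cover uses only 4 contractors, so greedy is not optimal here.)

5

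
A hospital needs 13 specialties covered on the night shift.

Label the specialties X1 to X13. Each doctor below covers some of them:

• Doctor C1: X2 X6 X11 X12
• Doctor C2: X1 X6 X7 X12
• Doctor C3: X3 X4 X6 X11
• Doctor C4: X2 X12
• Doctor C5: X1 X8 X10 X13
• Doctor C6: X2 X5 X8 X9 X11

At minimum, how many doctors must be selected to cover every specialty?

4

Take {C2, C3, C5, C6}. Their union is {X1, X2, X3, X4, X5, X6, X7, X8, X9, X10, X11, X12, X13}, which is all 13 specialties.
Only C3 contains X3, so C3 is forced; the remaining 9 specialties need at least 3 more doctors (each remaining doctor adds at most 4) — so at least 4 doctors are needed, and 4 is optimal.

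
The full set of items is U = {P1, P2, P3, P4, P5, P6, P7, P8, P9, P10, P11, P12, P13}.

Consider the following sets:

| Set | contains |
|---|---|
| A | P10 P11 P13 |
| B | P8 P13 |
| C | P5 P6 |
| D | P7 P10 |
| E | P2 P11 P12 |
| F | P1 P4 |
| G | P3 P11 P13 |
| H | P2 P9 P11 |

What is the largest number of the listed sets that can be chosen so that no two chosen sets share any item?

B, C, D, E, F are pairwise disjoint (B={P8,P13}; C={P5,P6}; D={P7,P10}; E={P2,P11,P12}; F={P1,P4}).
Every remaining set overlaps one of these, and no 6 of the listed sets are pairwise disjoint, so 5 is the maximum.

5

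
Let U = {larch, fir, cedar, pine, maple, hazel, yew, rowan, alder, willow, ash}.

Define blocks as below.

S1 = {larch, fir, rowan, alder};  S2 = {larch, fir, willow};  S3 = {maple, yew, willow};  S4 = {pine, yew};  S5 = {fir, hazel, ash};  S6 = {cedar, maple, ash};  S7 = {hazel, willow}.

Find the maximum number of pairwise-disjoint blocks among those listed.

S1, S4, S6, S7 are pairwise disjoint (S1={larch,fir,rowan,alder}; S4={pine,yew}; S6={cedar,maple,ash}; S7={hazel,willow}).
Every remaining block overlaps one of these, and no 5 of the listed blocks are pairwise disjoint, so 4 is the maximum.

4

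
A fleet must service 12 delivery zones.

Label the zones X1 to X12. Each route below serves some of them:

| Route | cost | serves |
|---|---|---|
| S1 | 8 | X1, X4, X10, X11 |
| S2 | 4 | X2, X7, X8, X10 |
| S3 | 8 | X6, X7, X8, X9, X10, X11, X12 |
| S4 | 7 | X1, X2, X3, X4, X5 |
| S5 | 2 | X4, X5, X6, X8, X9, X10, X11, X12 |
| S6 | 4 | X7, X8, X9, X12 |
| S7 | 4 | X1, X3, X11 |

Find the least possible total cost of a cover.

S2, S5, S7 together cover every zone (S2 ∪ S5 ∪ S7 = {X1, X2, X3, X4, X5, X6, X7, X8, X9, X10, X11, X12}); total cost 4 + 2 + 4 = 10.
No covering selection has total cost below 10.

10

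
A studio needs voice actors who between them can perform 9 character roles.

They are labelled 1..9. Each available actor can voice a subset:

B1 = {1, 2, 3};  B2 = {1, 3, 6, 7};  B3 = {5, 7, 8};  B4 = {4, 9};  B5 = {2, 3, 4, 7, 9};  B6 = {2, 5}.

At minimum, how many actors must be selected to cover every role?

3

Take {B2, B3, B5}. Their union is {1, 2, 3, 4, 5, 6, 7, 8, 9}, which is all 9 roles.
Only B2 contains 6, so B2 is forced; the remaining 5 roles need at least 2 more actors (each remaining actor adds at most 3) — so at least 3 actors are needed, and 3 is optimal.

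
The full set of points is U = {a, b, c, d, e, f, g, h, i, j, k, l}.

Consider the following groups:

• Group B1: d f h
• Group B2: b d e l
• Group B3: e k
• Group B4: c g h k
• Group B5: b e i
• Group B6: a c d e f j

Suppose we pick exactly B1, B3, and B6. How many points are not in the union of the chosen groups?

Union of B1, B3, B6 = {a, c, d, e, f, h, j, k}.
Not covered: b, g, i, l — 4 points.

4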